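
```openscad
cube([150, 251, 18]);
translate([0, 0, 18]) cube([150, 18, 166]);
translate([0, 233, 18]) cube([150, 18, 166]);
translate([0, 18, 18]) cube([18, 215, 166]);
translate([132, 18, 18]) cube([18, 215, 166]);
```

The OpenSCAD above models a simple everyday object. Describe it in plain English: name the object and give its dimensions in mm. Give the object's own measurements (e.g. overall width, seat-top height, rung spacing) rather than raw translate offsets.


An open-topped rectangular box: outside dimensions 150×251×184 mm, with a uniform wall and base thickness of 18 mm. The base is a full 150×251 slab on the floor; four walls sit on top of the base. The front and back walls (the −y and +y sides) span the full width; the two side walls fit between them.


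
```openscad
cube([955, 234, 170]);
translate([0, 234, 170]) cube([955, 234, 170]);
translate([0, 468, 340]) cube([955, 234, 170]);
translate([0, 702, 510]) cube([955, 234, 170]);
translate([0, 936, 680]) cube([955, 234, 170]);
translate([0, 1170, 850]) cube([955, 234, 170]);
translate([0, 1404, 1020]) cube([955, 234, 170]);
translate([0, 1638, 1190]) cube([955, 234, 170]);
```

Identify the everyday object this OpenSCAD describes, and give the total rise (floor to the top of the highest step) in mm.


A staircase. The total rise is 1360 mm.

8 identical blocks, each offset up and back from the previous — a staircase. Each step is 170 mm tall and there are 8 of them, so the total rise is 8 × 170 = 1360 mm.


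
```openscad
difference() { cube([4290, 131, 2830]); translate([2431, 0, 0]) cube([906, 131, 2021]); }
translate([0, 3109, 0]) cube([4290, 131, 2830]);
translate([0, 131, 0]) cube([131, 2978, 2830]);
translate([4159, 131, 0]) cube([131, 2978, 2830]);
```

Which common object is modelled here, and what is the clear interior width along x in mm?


A single room. The interior width is 4028 mm.

Four walls enclosing a rectangle with a door in the front wall — a room. Outside width 4290 minus two 131 mm walls gives 4028 mm.


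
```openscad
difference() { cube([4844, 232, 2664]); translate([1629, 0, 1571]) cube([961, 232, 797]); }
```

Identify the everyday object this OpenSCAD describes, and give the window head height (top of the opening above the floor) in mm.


A wall with a window opening. The window head height is 2368 mm.

A wall with a rectangular opening subtracted — a window. Sill at z = 1571, opening 797 mm tall, so the head is at 1571 + 797 = 2368 mm.


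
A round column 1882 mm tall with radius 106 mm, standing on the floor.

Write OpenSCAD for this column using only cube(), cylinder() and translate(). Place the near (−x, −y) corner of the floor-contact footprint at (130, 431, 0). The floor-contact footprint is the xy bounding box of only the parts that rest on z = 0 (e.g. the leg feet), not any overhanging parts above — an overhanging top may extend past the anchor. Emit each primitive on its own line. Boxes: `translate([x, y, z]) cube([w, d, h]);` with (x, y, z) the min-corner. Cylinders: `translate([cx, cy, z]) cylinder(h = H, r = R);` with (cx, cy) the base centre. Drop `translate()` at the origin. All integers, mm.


translate([236, 537, 0]) cylinder(h = 1882, r = 106);


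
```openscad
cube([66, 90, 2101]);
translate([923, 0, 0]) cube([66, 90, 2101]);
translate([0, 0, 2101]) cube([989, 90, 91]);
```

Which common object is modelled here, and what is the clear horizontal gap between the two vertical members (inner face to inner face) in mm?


A door frame. The clear opening width is 857 mm.

Two 2101 mm tall posts with a header on top — a door frame. The left jamb is 66 mm wide at x = 0; the right jamb starts at x = 923. The clear opening is 923 − 66 = 857 mm.


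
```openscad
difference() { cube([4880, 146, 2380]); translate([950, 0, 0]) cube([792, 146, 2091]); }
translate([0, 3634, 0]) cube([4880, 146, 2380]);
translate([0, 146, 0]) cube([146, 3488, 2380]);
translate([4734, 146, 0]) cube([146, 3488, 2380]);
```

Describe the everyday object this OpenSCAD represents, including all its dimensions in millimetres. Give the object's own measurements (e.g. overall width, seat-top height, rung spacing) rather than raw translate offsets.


A single room: four walls, each 2380 mm tall and 146 mm thick, enclosing an outside footprint 4880×3780 mm (x × y), no floor or roof. The front and back walls (−y and +y sides) run the full x-width; the side walls fit between their inner faces. A door opening 792 mm wide and 2091 mm tall is cut through the front wall from the floor up, its −x edge 950 mm from the wall's −x end.


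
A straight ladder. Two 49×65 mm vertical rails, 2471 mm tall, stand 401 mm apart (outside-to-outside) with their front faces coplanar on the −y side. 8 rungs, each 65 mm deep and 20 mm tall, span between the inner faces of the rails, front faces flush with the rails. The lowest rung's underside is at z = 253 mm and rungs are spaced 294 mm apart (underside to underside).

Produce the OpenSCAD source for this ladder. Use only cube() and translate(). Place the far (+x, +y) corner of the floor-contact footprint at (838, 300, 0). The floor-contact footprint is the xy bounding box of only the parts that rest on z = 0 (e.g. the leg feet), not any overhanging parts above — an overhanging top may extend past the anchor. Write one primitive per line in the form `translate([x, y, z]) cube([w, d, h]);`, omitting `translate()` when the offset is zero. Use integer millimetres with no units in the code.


translate([437, 235, 0]) cube([49, 65, 2471]);
translate([789, 235, 0]) cube([49, 65, 2471]);
translate([486, 235, 253]) cube([303, 65, 20]);
translate([486, 235, 547]) cube([303, 65, 20]);
translate([486, 235, 841]) cube([303, 65, 20]);
translate([486, 235, 1135]) cube([303, 65, 20]);
translate([486, 235, 1429]) cube([303, 65, 20]);
translate([486, 235, 1723]) cube([303, 65, 20]);
translate([486, 235, 2017]) cube([303, 65, 20]);
translate([486, 235, 2311]) cube([303, 65, 20]);


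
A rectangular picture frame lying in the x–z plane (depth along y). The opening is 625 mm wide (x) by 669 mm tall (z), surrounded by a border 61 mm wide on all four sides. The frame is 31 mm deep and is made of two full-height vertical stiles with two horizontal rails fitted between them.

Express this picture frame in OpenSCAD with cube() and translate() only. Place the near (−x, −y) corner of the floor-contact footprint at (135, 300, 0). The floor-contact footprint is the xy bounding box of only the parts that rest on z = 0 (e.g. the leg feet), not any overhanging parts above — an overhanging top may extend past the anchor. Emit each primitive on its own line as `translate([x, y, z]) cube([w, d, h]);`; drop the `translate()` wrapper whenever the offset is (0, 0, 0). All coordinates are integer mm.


translate([135, 300, 0]) cube([61, 31, 791]);
translate([821, 300, 0]) cube([61, 31, 791]);
translate([196, 300, 0]) cube([625, 31, 61]);
translate([196, 300, 730]) cube([625, 31, 61]);


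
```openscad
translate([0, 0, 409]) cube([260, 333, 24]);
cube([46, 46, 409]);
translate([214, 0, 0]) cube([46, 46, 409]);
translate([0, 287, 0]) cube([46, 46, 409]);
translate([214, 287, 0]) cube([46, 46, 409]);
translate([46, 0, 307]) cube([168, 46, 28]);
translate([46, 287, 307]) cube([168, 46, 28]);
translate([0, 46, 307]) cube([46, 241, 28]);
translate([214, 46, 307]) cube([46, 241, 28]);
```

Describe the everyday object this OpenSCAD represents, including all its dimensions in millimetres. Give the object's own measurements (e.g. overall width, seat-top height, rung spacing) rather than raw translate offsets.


A simple wooden stool: a rectangular seat 260 mm (x) by 333 mm (y), 24 mm thick, top face at z = 433 mm, on four square legs, each 46×46 mm in cross-section. The legs rest on z = 0, each flush with a corner of the seat. Four stretchers, 46 mm wide and 28 mm tall, connect adjacent legs with their undersides at z = 307 mm, each running between the inner faces of the legs it joins and aligned with the legs' outer faces on the other axis.


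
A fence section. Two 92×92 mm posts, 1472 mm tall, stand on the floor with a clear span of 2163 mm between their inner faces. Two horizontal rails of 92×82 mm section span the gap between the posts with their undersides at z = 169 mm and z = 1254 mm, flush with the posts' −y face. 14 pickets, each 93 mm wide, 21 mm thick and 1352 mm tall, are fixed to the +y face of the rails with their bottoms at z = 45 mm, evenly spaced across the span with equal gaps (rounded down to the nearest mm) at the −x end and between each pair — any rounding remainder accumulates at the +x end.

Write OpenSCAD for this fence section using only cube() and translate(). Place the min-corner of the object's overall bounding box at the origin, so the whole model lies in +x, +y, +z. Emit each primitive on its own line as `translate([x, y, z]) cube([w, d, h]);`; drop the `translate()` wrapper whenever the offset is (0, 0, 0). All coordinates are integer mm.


cube([92, 92, 1472]);
translate([2255, 0, 0]) cube([92, 92, 1472]);
translate([92, 0, 169]) cube([2163, 92, 82]);
translate([92, 0, 1254]) cube([2163, 92, 82]);
translate([149, 92, 45]) cube([93, 21, 1352]);
translate([299, 92, 45]) cube([93, 21, 1352]);
translate([449, 92, 45]) cube([93, 21, 1352]);
translate([599, 92, 45]) cube([93, 21, 1352]);
translate([749, 92, 45]) cube([93, 21, 1352]);
translate([899, 92, 45]) cube([93, 21, 1352]);
translate([1049, 92, 45]) cube([93, 21, 1352]);
translate([1199, 92, 45]) cube([93, 21, 1352]);
translate([1349, 92, 45]) cube([93, 21, 1352]);
translate([1499, 92, 45]) cube([93, 21, 1352]);
translate([1649, 92, 45]) cube([93, 21, 1352]);
translate([1799, 92, 45]) cube([93, 21, 1352]);
translate([1949, 92, 45]) cube([93, 21, 1352]);
translate([2099, 92, 45]) cube([93, 21, 1352]);


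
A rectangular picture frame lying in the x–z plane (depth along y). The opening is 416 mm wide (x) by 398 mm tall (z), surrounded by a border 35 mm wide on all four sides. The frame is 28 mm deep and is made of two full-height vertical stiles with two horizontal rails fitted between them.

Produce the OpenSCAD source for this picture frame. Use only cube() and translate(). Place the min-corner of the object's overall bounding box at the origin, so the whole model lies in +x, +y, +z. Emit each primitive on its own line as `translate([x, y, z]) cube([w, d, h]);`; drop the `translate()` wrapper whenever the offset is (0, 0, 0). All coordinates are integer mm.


cube([35, 28, 468]);
translate([451, 0, 0]) cube([35, 28, 468]);
translate([35, 0, 0]) cube([416, 28, 35]);
translate([35, 0, 433]) cube([416, 28, 35]);


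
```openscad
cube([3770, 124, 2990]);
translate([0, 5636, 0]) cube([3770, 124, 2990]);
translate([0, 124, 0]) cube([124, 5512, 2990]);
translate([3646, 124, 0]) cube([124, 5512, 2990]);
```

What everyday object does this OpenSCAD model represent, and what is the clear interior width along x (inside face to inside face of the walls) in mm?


A house (or room) frame. The interior width is 3522 mm.

Four 2990 mm walls enclosing a rectangle with no floor or roof — a room or house frame. Outside width is 3770 mm and wall thickness is 124 mm, so the interior width is 3770 − 2 × 124 = 3522 mm.


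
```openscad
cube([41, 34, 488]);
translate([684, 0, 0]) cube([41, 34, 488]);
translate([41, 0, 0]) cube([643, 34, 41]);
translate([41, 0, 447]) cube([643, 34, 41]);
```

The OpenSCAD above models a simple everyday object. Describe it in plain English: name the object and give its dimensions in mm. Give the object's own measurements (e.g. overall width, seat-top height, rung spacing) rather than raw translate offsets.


A rectangular picture frame lying in the x–z plane (depth along y). The opening is 643 mm wide (x) by 406 mm tall (z), surrounded by a border 41 mm wide on all four sides. The frame is 34 mm deep and is made of two full-height vertical stiles with two horizontal rails fitted between them.


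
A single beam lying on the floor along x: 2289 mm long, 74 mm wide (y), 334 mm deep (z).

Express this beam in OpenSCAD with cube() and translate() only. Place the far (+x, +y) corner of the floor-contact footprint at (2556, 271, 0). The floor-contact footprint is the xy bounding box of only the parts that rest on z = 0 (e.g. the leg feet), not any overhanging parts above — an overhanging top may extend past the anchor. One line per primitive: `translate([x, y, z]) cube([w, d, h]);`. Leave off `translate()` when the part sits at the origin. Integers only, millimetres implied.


translate([267, 197, 0]) cube([2289, 74, 334]);


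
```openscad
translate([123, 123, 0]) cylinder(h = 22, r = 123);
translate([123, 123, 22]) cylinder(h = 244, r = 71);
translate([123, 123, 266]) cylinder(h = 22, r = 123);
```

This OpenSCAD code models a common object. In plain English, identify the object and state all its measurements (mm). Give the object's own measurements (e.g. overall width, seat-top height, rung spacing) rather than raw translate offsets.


A spool: two coaxial disc flanges of radius 123 mm and thickness 22 mm, joined by a core cylinder of radius 71 mm and height 244 mm. The lower flange rests on z = 0 and the three cylinders share a vertical axis.


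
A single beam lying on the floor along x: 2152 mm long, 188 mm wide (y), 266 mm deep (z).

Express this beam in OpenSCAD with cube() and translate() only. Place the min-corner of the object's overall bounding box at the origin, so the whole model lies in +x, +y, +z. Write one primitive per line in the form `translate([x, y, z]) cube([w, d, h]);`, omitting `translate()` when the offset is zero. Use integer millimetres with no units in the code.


cube([2152, 188, 266]);


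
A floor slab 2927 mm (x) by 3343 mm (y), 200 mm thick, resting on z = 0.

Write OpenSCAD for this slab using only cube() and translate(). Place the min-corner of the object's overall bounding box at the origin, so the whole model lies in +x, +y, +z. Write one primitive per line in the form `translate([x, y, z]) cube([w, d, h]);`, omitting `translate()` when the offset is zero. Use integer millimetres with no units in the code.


cube([2927, 3343, 200]);


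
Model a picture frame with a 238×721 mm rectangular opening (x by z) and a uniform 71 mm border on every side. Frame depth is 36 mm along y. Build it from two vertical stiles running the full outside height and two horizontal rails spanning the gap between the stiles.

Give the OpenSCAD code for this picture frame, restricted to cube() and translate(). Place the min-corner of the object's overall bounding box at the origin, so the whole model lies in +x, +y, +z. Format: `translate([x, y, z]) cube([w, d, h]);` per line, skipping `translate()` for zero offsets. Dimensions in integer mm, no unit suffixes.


cube([71, 36, 863]);
translate([309, 0, 0]) cube([71, 36, 863]);
translate([71, 0, 0]) cube([238, 36, 71]);
translate([71, 0, 792]) cube([238, 36, 71]);


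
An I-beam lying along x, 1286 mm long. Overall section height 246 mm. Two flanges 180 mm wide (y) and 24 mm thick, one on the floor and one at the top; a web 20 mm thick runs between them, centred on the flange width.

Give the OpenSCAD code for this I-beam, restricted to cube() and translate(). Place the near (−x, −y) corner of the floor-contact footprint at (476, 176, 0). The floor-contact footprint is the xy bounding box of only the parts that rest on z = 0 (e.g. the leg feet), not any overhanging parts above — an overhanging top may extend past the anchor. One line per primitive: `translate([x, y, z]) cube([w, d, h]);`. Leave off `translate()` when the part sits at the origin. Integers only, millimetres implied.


translate([476, 176, 0]) cube([1286, 180, 24]);
translate([476, 256, 24]) cube([1286, 20, 198]);
translate([476, 176, 222]) cube([1286, 180, 24]);


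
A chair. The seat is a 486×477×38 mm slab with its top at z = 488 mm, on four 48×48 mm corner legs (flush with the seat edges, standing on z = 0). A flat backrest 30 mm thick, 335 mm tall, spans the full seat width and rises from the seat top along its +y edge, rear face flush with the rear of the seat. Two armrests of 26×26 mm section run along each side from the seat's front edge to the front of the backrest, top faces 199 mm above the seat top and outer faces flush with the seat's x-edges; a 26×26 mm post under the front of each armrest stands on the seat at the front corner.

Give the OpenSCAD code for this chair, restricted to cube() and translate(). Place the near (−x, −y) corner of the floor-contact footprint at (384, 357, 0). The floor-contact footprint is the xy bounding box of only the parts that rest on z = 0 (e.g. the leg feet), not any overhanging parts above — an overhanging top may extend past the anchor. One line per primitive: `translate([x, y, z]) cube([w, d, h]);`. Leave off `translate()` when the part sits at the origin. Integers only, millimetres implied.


// leg_h = 488 - 38 = 450
// arm post h = 199 - 26 = 173
translate([384, 357, 450]) cube([486, 477, 38]);
translate([384, 357, 0]) cube([48, 48, 450]);
translate([822, 357, 0]) cube([48, 48, 450]);
translate([384, 786, 0]) cube([48, 48, 450]);
translate([822, 786, 0]) cube([48, 48, 450]);
translate([384, 804, 488]) cube([486, 30, 335]);
translate([384, 357, 661]) cube([26, 447, 26]);
translate([844, 357, 661]) cube([26, 447, 26]);
translate([384, 357, 488]) cube([26, 26, 173]);
translate([844, 357, 488]) cube([26, 26, 173]);


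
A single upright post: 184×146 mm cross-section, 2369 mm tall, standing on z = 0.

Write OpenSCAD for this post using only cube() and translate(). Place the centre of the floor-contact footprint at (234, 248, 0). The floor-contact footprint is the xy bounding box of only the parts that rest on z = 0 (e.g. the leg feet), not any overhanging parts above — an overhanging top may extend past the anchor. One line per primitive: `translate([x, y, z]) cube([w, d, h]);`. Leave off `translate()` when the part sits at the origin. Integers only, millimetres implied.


translate([142, 175, 0]) cube([184, 146, 2369]);


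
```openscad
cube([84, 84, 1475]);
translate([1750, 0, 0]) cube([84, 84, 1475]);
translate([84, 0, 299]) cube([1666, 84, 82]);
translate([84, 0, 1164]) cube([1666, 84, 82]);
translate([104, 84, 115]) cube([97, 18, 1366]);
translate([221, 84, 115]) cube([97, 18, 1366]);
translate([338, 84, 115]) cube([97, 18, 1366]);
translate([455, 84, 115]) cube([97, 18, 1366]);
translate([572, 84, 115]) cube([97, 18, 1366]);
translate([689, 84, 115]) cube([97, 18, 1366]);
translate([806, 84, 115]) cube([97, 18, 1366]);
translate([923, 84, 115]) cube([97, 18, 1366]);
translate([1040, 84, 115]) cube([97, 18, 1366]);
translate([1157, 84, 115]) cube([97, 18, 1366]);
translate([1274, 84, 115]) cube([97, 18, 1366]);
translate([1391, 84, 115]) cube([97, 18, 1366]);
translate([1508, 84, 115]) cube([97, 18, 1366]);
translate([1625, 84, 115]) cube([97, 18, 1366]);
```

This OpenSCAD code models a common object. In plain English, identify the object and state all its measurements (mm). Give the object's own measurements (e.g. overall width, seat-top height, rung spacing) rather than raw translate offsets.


A fence section. Two 84×84 mm posts, 1475 mm tall, stand on the floor with a clear span of 1666 mm between their inner faces. Two horizontal rails of 84×82 mm section span the gap between the posts with their undersides at z = 299 mm and z = 1164 mm, flush with the posts' −y face. 14 pickets, each 97 mm wide, 18 mm thick and 1366 mm tall, are fixed to the +y face of the rails with their bottoms at z = 115 mm, spaced across the span with a 20 mm gap after the −x post and between neighbouring pickets, with 28 mm left before the +x post.


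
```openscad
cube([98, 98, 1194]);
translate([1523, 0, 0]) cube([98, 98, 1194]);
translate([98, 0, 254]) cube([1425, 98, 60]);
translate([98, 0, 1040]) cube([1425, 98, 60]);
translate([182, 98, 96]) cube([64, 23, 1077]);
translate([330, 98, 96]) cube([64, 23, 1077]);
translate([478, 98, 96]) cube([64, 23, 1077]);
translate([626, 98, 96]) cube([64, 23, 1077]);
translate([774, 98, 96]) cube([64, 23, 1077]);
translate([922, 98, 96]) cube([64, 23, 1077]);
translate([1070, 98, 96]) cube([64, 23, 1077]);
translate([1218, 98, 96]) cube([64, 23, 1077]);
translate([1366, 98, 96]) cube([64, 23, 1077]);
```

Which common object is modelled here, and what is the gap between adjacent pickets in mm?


A fence section. The picket gap is 84 mm.

Two posts, two rails, 9 pickets — a fence section. Span 1425 mm holds 9 pickets of 64 mm with 10 equal gaps: ⌊(1425 − 9·64) / 10⌋ = 84 mm.


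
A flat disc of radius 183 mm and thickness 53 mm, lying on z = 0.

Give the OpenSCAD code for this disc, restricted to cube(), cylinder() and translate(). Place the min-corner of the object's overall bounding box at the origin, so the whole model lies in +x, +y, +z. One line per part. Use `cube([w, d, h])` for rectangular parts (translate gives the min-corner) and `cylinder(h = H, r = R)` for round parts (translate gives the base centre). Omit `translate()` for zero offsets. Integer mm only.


translate([183, 183, 0]) cylinder(h = 53, r = 183);


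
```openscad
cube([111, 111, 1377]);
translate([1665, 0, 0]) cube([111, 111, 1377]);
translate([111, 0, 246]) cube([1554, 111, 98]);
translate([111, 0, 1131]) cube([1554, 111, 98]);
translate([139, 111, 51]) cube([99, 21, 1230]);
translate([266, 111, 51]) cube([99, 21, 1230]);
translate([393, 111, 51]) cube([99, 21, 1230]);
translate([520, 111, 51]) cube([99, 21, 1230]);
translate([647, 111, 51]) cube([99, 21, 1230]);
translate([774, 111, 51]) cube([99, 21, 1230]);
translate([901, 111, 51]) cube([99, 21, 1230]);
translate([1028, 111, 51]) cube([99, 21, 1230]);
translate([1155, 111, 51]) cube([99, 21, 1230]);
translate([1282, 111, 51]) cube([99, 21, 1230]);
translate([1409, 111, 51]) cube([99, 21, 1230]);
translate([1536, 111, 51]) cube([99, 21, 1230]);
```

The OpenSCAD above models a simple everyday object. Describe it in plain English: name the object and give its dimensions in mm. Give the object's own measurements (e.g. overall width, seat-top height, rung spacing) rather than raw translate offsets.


A fence section. Two 111×111 mm posts, 1377 mm tall, stand on the floor with a clear span of 1554 mm between their inner faces. Two horizontal rails of 111×98 mm section span the gap between the posts with their undersides at z = 246 mm and z = 1131 mm, flush with the posts' −y face. 12 pickets, each 99 mm wide, 21 mm thick and 1230 mm tall, are fixed to the +y face of the rails with their bottoms at z = 51 mm, spaced across the span with a 28 mm gap after the −x post and between neighbouring pickets, with 30 mm left before the +x post.


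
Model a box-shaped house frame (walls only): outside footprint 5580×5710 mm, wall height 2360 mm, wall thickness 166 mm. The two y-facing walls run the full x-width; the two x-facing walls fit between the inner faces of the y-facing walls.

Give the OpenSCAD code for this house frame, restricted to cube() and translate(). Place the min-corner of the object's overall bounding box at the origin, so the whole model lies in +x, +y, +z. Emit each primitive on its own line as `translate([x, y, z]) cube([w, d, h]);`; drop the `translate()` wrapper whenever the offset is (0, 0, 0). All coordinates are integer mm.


cube([5580, 166, 2360]);
translate([0, 5544, 0]) cube([5580, 166, 2360]);
translate([0, 166, 0]) cube([166, 5378, 2360]);
translate([5414, 166, 0]) cube([166, 5378, 2360]);


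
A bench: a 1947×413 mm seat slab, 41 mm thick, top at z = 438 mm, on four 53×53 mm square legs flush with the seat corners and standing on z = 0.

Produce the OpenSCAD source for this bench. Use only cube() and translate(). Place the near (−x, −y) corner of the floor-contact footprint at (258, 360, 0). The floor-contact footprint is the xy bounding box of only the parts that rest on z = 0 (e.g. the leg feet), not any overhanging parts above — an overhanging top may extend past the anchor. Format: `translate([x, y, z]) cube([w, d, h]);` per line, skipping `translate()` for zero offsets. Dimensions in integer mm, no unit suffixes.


// leg_h = 438 − 41 = 397
translate([258, 360, 397]) cube([1947, 413, 41]);
translate([258, 360, 0]) cube([53, 53, 397]);
translate([258, 720, 0]) cube([53, 53, 397]);
translate([2152, 360, 0]) cube([53, 53, 397]);
translate([2152, 720, 0]) cube([53, 53, 397]);


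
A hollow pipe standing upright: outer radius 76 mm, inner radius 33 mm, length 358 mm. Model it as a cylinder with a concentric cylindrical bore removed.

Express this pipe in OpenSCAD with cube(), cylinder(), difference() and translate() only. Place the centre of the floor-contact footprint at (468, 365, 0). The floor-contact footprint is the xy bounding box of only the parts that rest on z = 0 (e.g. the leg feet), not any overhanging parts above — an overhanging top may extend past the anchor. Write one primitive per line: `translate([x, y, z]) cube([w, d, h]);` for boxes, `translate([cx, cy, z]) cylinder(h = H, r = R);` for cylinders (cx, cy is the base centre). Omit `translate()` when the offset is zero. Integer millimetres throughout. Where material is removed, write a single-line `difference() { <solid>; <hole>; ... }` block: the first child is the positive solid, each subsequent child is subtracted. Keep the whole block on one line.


difference() { translate([468, 365, 0]) cylinder(h = 358, r = 76); translate([468, 365, 0]) cylinder(h = 358, r = 33); }


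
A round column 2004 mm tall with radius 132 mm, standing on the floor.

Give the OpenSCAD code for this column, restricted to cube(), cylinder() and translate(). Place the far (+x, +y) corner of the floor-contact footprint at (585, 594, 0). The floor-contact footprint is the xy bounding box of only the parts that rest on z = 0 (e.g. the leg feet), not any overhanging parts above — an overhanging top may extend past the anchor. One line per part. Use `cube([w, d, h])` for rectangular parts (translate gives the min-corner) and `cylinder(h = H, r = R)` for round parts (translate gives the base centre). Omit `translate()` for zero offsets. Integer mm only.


translate([453, 462, 0]) cylinder(h = 2004, r = 132);


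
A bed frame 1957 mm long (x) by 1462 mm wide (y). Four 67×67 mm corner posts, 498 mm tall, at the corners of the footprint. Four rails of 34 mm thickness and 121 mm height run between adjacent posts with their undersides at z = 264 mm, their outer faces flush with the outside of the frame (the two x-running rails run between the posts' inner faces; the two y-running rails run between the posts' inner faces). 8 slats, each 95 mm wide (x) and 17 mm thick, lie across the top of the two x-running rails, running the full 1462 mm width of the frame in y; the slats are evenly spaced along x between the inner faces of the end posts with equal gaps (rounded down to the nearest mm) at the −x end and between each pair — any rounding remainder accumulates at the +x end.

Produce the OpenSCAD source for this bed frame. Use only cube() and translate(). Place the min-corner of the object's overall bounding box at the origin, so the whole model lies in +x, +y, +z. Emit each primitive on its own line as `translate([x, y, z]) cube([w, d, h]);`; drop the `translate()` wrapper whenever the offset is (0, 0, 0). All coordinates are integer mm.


cube([67, 67, 498]);
translate([0, 1395, 0]) cube([67, 67, 498]);
translate([1890, 0, 0]) cube([67, 67, 498]);
translate([1890, 1395, 0]) cube([67, 67, 498]);
translate([67, 0, 264]) cube([1823, 34, 121]);
translate([67, 1428, 264]) cube([1823, 34, 121]);
translate([0, 67, 264]) cube([34, 1328, 121]);
translate([1923, 67, 264]) cube([34, 1328, 121]);
translate([185, 0, 385]) cube([95, 1462, 17]);
translate([398, 0, 385]) cube([95, 1462, 17]);
translate([611, 0, 385]) cube([95, 1462, 17]);
translate([824, 0, 385]) cube([95, 1462, 17]);
translate([1037, 0, 385]) cube([95, 1462, 17]);
translate([1250, 0, 385]) cube([95, 1462, 17]);
translate([1463, 0, 385]) cube([95, 1462, 17]);
translate([1676, 0, 385]) cube([95, 1462, 17]);


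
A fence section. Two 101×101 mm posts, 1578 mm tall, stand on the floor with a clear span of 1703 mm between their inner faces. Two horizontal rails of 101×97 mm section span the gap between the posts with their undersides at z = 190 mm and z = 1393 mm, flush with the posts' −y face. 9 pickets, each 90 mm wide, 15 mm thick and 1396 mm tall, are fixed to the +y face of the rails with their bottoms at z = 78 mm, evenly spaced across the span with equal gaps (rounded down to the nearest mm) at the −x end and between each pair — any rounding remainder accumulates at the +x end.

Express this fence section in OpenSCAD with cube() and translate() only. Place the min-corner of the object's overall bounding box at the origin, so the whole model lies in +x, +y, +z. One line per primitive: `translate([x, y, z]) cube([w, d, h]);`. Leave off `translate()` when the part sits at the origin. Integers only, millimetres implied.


cube([101, 101, 1578]);
translate([1804, 0, 0]) cube([101, 101, 1578]);
translate([101, 0, 190]) cube([1703, 101, 97]);
translate([101, 0, 1393]) cube([1703, 101, 97]);
translate([190, 101, 78]) cube([90, 15, 1396]);
translate([369, 101, 78]) cube([90, 15, 1396]);
translate([548, 101, 78]) cube([90, 15, 1396]);
translate([727, 101, 78]) cube([90, 15, 1396]);
translate([906, 101, 78]) cube([90, 15, 1396]);
translate([1085, 101, 78]) cube([90, 15, 1396]);
translate([1264, 101, 78]) cube([90, 15, 1396]);
translate([1443, 101, 78]) cube([90, 15, 1396]);
translate([1622, 101, 78]) cube([90, 15, 1396]);


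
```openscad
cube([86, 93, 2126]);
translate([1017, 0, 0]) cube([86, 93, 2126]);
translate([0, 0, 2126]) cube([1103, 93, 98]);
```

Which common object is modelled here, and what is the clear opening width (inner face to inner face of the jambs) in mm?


A door frame. The clear opening width is 931 mm.

Two 2126 mm tall posts with a header on top — a door frame. The left jamb is 86 mm wide at x = 0; the right jamb starts at x = 1017. The clear opening is 1017 − 86 = 931 mm.


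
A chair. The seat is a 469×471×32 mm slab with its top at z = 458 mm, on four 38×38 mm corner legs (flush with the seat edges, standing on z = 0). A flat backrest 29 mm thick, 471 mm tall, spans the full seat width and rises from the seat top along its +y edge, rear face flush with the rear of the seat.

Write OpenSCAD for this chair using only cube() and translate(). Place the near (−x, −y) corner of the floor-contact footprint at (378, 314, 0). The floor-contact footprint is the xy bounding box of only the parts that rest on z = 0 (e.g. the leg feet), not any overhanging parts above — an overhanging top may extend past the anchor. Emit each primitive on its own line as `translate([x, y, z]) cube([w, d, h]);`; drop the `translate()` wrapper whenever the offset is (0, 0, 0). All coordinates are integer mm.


translate([378, 314, 426]) cube([469, 471, 32]);
translate([378, 314, 0]) cube([38, 38, 426]);
translate([809, 314, 0]) cube([38, 38, 426]);
translate([378, 747, 0]) cube([38, 38, 426]);
translate([809, 747, 0]) cube([38, 38, 426]);
translate([378, 756, 458]) cube([469, 29, 471]);


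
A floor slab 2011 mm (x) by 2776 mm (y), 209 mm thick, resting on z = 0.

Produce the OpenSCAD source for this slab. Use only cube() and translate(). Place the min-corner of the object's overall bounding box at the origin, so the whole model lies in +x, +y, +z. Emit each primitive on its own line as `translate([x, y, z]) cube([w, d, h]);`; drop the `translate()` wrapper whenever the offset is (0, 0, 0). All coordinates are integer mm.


cube([2011, 2776, 209]);


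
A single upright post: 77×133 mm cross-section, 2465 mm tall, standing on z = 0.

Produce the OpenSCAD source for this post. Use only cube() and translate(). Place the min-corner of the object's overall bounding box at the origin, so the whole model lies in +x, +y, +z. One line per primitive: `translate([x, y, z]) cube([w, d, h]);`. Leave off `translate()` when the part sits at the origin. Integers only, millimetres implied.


cube([77, 133, 2465]);


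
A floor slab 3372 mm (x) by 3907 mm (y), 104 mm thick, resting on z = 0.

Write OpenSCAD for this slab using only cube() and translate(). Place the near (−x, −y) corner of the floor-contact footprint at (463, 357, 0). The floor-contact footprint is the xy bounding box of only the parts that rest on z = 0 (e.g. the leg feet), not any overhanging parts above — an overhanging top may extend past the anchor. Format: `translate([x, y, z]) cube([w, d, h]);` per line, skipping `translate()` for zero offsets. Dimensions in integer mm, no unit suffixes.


translate([463, 357, 0]) cube([3372, 3907, 104]);


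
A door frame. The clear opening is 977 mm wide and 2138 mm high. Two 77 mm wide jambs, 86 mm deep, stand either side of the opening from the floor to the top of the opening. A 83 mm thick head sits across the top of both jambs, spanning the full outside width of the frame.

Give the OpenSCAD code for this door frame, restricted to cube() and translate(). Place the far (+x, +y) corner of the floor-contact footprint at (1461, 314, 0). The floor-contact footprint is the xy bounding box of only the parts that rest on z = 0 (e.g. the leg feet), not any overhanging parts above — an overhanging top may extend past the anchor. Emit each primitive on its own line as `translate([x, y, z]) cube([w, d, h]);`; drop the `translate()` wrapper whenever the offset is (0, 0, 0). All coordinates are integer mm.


translate([330, 228, 0]) cube([77, 86, 2138]);
translate([1384, 228, 0]) cube([77, 86, 2138]);
translate([330, 228, 2138]) cube([1131, 86, 83]);


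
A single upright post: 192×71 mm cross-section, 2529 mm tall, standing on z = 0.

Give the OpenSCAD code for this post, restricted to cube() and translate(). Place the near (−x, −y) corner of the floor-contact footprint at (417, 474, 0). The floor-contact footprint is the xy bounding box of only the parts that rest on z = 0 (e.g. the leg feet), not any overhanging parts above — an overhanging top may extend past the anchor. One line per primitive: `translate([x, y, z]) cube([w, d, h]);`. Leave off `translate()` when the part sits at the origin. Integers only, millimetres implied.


translate([417, 474, 0]) cube([192, 71, 2529]);


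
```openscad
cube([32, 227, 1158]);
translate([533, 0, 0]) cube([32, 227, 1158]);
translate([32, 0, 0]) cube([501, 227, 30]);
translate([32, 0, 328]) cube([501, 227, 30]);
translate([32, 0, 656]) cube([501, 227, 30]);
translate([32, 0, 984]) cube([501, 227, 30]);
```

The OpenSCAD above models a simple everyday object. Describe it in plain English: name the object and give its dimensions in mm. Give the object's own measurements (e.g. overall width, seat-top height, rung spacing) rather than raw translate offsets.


An open bookshelf. Two side panels, each 32 mm thick, 227 mm deep and 1158 mm tall, stand 565 mm apart (outside-to-outside). Between them sit 4 shelves, each 30 mm thick and 227 mm deep, spanning the full gap between the sides. The bottom shelf rests on the floor (its underside at z = 0) and the clear gap between one shelf's top and the next shelf's underside is 298 mm.


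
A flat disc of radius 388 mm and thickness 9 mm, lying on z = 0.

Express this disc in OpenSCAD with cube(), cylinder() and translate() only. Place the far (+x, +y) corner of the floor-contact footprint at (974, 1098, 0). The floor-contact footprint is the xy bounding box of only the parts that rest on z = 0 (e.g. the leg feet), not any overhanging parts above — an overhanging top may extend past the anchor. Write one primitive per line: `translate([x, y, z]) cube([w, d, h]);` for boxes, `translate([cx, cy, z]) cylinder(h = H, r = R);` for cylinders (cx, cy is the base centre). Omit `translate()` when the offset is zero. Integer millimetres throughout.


translate([586, 710, 0]) cylinder(h = 9, r = 388);


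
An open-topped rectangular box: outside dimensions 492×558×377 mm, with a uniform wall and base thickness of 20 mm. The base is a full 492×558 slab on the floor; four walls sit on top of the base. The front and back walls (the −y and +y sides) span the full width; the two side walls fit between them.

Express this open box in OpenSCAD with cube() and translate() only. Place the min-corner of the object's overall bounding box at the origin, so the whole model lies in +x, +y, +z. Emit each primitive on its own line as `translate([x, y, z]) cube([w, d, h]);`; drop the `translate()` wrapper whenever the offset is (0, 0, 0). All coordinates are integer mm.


cube([492, 558, 20]);
translate([0, 0, 20]) cube([492, 20, 357]);
translate([0, 538, 20]) cube([492, 20, 357]);
translate([0, 20, 20]) cube([20, 518, 357]);
translate([472, 20, 20]) cube([20, 518, 357]);


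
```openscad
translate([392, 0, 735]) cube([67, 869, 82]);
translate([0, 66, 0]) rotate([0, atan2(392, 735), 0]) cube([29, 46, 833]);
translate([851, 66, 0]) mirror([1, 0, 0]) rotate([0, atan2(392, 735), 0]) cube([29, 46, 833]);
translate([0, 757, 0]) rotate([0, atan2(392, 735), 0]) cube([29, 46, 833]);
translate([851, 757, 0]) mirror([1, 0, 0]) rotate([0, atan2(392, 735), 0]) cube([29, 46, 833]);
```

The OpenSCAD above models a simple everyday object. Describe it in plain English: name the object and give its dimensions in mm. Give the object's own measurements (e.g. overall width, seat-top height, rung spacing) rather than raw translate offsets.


A sawhorse. A 67×869×82 mm beam (x, y, z) sits on two A-frame leg pairs. Each pair is two raked legs of 29×46 mm section (46 mm along y) splaying symmetrically in x. Each leg rises 735 mm vertically over 392 mm of horizontal reach and is 833 mm long along its own axis. Every leg's outer bottom edge rests on the floor and its outer top edge meets a bottom edge of the beam — the left legs (tilting toward +x) meet the beam's −x bottom edge, the right legs (their mirror images, tilting toward −x) meet its +x bottom edge — so the leg tops tuck under the beam, the beam's underside is 735 mm above the floor, and the feet are 851 mm apart outside-to-outside with the beam centred between them. The two leg pairs are set in 66 mm from either end of the beam.


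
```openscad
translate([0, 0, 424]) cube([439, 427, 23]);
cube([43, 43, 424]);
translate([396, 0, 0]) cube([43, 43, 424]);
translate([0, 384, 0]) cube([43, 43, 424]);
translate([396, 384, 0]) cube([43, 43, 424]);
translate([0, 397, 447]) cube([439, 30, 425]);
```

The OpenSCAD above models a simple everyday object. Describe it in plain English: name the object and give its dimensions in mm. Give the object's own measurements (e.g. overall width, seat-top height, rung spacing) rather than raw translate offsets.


A chair. The seat is a 439×427×23 mm slab with its top at z = 447 mm, on four 43×43 mm corner legs (flush with the seat edges, standing on z = 0). A flat backrest 30 mm thick, 425 mm tall, spans the full seat width and rises from the seat top along its +y edge, rear face flush with the rear of the seat.


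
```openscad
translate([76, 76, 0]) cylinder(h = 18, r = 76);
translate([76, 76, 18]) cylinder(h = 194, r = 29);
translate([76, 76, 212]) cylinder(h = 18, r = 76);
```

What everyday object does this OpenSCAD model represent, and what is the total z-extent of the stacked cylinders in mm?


A spool. The overall height is 230 mm.

Three coaxial cylinders, large–small–large — a spool. Two 18 mm flanges and a 194 mm core give 18 + 194 + 18 = 230 mm.


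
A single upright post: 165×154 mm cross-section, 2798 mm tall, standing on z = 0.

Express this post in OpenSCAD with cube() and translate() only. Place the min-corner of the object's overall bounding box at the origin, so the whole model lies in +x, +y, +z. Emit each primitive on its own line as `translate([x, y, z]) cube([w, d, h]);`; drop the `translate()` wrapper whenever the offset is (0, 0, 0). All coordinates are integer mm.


cube([165, 154, 2798]);


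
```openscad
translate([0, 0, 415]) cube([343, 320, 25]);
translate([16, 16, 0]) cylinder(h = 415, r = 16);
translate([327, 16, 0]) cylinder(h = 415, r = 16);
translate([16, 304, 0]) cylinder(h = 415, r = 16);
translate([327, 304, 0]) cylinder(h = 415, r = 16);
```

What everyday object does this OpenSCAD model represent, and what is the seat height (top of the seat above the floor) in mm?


A stool. The seat height is 440 mm.

A 343×320×25 slab at z = 415 on four corner cylinders — a stool. The seat top is 415 + 25 = 440 mm.
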